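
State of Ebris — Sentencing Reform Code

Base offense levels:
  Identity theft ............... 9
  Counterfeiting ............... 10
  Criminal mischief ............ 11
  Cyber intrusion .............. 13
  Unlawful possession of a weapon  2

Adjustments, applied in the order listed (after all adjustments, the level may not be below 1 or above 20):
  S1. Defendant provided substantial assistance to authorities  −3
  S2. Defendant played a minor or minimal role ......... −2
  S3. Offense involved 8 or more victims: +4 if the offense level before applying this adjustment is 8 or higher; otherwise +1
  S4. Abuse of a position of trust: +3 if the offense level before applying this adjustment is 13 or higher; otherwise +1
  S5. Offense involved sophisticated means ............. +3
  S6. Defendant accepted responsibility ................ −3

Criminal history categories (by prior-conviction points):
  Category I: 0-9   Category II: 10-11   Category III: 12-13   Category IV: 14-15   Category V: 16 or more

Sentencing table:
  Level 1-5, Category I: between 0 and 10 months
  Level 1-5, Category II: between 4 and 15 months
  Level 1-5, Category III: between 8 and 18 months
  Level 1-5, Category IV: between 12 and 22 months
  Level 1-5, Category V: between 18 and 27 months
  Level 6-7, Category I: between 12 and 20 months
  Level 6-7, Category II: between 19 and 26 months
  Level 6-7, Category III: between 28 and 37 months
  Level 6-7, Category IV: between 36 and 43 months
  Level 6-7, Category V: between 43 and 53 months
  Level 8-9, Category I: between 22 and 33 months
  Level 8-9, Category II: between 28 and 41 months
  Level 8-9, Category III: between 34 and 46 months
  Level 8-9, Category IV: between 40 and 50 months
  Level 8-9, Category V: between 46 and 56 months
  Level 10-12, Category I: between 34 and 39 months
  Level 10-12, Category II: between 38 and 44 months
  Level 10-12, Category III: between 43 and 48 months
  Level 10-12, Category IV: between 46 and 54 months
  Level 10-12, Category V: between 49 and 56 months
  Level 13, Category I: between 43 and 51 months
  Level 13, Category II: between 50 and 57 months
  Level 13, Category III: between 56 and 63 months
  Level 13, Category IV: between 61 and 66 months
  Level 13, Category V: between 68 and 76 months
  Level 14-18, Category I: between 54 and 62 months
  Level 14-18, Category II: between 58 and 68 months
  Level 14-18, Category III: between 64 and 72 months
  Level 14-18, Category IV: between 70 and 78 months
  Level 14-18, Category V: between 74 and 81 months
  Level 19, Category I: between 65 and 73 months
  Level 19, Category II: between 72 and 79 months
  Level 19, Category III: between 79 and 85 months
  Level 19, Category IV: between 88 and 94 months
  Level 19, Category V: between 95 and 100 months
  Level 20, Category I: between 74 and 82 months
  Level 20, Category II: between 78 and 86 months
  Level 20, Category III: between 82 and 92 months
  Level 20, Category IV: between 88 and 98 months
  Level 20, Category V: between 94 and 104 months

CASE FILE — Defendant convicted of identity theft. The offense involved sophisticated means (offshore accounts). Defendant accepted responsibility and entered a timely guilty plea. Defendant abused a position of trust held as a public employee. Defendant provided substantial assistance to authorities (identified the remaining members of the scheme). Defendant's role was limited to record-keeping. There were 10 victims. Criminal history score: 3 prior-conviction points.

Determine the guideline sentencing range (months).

Base offense level for identity theft: 9.
S1 applies: 9 − 3 = 6.
S2 applies: 6 − 2 = 4.
S3 applies (level before this adjustment is 4 < 8, so +1): 4 + 1 = 5.
S4 applies (level before this adjustment is 5 < 13, so +1): 5 + 1 = 6.
S5 applies: 6 + 3 = 9.
S6 applies: 9 − 3 = 6.
Final offense level: 6.
Criminal history: 3 prior points → Category I (0-9).
Level 6 falls in the 6-7 band.
Grid: Level 6-7 × Category I = 12-20 months.

12-20 months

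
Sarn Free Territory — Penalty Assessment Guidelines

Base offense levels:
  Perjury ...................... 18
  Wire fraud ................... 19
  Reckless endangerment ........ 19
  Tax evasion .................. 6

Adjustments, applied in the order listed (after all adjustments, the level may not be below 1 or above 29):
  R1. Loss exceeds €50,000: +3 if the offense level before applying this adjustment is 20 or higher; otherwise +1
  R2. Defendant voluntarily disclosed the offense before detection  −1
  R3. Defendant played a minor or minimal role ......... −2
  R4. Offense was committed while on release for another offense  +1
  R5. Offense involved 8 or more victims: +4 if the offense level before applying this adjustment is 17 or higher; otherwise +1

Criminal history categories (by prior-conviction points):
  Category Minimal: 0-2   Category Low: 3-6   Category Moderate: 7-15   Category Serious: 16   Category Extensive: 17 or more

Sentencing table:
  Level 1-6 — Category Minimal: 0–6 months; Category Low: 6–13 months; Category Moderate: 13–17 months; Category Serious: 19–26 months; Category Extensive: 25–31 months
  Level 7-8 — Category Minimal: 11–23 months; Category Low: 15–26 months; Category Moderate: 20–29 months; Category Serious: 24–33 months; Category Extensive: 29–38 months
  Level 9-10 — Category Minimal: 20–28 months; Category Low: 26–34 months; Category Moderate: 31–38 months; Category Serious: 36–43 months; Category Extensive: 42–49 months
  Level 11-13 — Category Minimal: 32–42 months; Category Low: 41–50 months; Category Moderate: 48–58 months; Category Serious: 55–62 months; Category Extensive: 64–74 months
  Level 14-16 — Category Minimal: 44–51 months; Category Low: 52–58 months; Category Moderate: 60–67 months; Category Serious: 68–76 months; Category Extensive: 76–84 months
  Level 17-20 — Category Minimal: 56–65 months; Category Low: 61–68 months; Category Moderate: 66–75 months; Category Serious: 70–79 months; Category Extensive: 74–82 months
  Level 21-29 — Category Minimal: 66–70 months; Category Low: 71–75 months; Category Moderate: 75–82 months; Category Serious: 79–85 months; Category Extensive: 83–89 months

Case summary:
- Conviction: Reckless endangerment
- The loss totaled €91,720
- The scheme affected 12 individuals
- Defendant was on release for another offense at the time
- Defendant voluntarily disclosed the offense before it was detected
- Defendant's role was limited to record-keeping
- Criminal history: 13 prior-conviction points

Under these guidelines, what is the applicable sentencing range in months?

75-82 months

Base offense level for reckless endangerment: 19.
R1 applies (level before this adjustment is 19 < 20, so +1): 19 + 1 = 20.
R2 applies: 20 − 1 = 19.
R3 applies: 19 − 2 = 17.
R4 applies: 17 + 1 = 18.
R5 applies (level before this adjustment is 18 ≥ 17, so +4): 18 + 4 = 22.
Final offense level: 22.
Criminal history: 13 prior points → Category Moderate (7-15).
Level 22 falls in the 21-29 band.
Grid: Level 21-29 × Category Moderate = 75-82 months.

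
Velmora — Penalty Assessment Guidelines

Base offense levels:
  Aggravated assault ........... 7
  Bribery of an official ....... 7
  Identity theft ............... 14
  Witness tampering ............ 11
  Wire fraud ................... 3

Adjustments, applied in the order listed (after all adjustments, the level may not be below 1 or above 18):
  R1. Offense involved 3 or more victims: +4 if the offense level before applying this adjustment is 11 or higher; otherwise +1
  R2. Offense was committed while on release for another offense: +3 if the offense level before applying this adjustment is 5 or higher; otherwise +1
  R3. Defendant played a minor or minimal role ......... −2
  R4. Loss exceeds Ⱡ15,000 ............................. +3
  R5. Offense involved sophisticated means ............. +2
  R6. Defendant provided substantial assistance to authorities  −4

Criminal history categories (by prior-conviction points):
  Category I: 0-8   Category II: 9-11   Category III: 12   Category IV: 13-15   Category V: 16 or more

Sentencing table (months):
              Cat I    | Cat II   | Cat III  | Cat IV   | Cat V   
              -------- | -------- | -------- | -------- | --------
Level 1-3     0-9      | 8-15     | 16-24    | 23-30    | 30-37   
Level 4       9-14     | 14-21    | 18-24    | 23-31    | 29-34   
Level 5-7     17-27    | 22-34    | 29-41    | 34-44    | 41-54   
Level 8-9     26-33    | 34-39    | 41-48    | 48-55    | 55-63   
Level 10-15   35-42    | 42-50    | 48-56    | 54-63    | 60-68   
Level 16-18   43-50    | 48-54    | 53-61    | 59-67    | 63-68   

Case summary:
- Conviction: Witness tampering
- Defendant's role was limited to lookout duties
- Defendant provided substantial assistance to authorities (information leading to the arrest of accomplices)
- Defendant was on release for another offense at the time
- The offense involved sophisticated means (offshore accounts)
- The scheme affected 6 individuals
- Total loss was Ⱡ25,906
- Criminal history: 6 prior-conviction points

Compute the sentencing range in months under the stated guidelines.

43-50 months

Base offense level for witness tampering: 11.
R1 applies (level before this adjustment is 11 ≥ 11, so +4): 11 + 4 = 15.
R2 applies (level before this adjustment is 15 ≥ 5, so +3): 15 + 3 = 18.
R3 applies: 18 − 2 = 16.
R4 applies: 16 + 3 = 19.
R5 applies: 19 + 2 = 21.
R6 applies: 21 − 4 = 17.
Final offense level: 17.
Criminal history: 6 prior points → Category I (0-8).
Level 17 falls in the 16-18 band.
Grid: Level 16-18 × Category I = 43-50 months.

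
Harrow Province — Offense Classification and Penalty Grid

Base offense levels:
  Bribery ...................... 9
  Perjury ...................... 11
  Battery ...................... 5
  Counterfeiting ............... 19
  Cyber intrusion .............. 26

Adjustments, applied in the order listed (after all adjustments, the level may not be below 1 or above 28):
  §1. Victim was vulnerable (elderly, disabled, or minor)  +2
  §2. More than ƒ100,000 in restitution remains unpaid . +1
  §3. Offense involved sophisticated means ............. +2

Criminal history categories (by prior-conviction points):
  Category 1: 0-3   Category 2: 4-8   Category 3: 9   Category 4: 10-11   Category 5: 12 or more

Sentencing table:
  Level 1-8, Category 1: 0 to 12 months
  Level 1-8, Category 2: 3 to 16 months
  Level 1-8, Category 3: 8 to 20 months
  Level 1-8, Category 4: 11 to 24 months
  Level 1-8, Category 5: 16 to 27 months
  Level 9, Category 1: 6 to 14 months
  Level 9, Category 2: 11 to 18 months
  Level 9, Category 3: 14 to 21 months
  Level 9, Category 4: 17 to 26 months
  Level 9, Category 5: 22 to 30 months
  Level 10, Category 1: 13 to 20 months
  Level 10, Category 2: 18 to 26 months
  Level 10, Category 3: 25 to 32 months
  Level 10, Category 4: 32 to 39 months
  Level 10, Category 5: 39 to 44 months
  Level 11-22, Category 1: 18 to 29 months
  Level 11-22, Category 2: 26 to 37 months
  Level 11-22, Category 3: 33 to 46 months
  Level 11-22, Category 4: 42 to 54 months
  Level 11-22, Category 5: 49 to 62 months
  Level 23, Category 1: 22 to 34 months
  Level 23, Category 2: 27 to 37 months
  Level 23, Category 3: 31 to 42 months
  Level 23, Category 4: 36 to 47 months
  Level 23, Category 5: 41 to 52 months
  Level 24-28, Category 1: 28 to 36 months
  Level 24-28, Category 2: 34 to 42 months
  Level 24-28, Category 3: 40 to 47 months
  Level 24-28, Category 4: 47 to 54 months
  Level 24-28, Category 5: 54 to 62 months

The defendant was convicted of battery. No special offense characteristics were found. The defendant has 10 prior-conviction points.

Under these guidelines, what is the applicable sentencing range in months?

11-24 months

Base offense level for battery: 5.
Final offense level: 5.
Criminal history: 10 prior points → Category 4 (10-11).
Level 5 falls in the 1-8 band.
Grid: Level 1-8 × Category 4 = 11-24 months.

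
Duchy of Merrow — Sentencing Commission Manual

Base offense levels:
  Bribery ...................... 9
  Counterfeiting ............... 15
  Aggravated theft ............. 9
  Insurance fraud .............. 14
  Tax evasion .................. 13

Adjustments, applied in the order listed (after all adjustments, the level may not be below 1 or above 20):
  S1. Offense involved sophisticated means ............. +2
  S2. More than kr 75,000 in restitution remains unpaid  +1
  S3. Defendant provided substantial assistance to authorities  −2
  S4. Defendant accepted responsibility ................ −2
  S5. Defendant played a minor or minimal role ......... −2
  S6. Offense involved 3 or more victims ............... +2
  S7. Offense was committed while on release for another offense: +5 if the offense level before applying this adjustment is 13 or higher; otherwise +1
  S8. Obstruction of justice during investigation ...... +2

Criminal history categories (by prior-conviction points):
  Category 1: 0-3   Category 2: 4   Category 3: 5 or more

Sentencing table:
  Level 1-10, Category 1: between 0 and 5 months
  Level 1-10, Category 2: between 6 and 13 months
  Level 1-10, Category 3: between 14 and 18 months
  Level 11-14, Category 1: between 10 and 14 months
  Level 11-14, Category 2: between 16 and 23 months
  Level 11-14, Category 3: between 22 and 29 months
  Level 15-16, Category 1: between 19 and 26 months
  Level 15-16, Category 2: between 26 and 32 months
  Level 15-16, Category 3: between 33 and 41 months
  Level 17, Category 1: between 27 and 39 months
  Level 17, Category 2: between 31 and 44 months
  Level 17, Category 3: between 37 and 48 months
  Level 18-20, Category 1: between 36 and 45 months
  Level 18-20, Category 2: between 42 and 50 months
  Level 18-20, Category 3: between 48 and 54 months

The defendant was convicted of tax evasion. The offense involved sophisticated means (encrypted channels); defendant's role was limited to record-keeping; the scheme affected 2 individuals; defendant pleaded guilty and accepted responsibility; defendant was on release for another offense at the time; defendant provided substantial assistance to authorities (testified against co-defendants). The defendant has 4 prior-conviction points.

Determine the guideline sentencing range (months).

Base offense level for tax evasion: 13.
S1 applies: 13 + 2 = 15.
S2 does not apply.
S3 applies: 15 − 2 = 13.
S4 applies: 13 − 2 = 11.
S5 applies: 11 − 2 = 9.
S6 does not apply.
S7 applies (level before this adjustment is 9 < 13, so +1): 9 + 1 = 10.
Final offense level: 10.
Criminal history: 4 prior points → Category 2 (4).
Level 10 falls in the 1-10 band.
Grid: Level 1-10 × Category 2 = 6-13 months.

6-13 months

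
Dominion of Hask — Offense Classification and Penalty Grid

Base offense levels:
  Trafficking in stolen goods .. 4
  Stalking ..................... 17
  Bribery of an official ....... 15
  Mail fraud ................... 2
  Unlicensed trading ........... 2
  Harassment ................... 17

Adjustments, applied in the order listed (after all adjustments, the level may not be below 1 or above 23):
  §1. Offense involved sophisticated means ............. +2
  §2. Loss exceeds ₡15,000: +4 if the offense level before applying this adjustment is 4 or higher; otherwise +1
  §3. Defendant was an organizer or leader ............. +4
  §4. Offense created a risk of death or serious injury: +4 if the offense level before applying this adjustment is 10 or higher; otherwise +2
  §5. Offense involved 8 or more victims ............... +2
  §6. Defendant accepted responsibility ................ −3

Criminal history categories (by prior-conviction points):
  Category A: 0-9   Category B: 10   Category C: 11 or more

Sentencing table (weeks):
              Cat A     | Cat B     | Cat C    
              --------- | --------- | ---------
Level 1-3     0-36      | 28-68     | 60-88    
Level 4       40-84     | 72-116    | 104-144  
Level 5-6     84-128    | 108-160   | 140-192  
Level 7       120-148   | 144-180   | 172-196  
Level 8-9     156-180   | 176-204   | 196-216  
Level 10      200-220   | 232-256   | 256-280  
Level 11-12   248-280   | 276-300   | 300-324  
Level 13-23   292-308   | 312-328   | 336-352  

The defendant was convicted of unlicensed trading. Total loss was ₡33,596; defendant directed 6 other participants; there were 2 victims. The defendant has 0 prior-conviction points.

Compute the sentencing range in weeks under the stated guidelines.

Base offense level for unlicensed trading: 2.
§1 does not apply.
§2 applies (level before this adjustment is 2 < 4, so +1): 2 + 1 = 3.
§3 applies: 3 + 4 = 7.
§4 does not apply.
Final offense level: 7.
Criminal history: 0 prior points → Category A (0-9).
Level 7 falls in the 7 band.
Grid: Level 7 × Category A = 120-148 weeks.

120-148 weeks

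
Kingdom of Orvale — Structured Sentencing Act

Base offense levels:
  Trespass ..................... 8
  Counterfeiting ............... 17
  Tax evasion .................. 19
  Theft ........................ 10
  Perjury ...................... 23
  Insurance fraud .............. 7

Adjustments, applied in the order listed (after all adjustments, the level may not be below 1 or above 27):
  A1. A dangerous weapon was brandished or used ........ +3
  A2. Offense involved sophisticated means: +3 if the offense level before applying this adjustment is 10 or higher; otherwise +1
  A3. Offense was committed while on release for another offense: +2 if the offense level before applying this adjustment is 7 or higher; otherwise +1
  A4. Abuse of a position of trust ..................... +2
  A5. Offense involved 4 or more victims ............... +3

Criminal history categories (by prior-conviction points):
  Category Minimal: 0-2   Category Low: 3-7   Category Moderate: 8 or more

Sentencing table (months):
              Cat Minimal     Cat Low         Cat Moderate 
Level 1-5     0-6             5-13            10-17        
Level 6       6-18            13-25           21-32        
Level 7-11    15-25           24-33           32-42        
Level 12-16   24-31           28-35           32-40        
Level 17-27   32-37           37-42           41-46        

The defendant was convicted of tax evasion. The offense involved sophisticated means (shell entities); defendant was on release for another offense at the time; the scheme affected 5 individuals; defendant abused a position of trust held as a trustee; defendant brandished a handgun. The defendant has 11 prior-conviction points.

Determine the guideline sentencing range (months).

Base offense level for tax evasion: 19.
A1 applies: 19 + 3 = 22.
A2 applies (level before this adjustment is 22 ≥ 10, so +3): 22 + 3 = 25.
A3 applies (level before this adjustment is 25 ≥ 7, so +2): 25 + 2 = 27.
A4 applies: 27 + 2 = 29.
A5 applies: 29 + 3 = 32.
Level 32 exceeds the maximum of 27; capped at 27.
Final offense level: 27.
Criminal history: 11 prior points → Category Moderate (8+).
Level 27 falls in the 17-27 band.
Grid: Level 17-27 × Category Moderate = 41-46 months.

41-46 months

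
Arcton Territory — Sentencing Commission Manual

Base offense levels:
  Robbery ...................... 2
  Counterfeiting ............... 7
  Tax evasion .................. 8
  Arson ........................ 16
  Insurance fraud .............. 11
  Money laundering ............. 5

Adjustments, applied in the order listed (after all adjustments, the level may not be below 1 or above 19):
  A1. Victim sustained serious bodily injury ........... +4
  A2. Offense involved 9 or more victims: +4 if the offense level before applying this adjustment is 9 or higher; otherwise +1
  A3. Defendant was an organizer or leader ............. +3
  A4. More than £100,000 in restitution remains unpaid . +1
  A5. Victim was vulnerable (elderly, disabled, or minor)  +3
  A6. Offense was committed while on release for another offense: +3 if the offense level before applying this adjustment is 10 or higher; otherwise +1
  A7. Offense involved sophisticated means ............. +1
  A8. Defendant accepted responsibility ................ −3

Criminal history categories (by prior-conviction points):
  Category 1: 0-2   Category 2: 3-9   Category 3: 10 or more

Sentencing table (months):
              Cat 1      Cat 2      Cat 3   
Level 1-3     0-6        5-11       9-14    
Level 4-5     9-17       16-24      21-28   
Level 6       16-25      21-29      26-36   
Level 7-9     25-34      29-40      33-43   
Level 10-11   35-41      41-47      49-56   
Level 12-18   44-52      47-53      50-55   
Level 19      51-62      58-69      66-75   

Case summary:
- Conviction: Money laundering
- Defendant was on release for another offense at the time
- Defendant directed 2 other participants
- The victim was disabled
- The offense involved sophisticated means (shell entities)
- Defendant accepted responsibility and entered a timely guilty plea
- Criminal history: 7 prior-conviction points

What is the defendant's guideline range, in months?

Base offense level for money laundering: 5.
A1 does not apply.
A2 does not apply.
A3 applies: 5 + 3 = 8.
A4 does not apply.
A5 applies: 8 + 3 = 11.
A6 applies (level before this adjustment is 11 ≥ 10, so +3): 11 + 3 = 14.
A7 applies: 14 + 1 = 15.
A8 applies: 15 − 3 = 12.
Final offense level: 12.
Criminal history: 7 prior points → Category 2 (3-9).
Level 12 falls in the 12-18 band.
Grid: Level 12-18 × Category 2 = 47-53 months.

47-53 months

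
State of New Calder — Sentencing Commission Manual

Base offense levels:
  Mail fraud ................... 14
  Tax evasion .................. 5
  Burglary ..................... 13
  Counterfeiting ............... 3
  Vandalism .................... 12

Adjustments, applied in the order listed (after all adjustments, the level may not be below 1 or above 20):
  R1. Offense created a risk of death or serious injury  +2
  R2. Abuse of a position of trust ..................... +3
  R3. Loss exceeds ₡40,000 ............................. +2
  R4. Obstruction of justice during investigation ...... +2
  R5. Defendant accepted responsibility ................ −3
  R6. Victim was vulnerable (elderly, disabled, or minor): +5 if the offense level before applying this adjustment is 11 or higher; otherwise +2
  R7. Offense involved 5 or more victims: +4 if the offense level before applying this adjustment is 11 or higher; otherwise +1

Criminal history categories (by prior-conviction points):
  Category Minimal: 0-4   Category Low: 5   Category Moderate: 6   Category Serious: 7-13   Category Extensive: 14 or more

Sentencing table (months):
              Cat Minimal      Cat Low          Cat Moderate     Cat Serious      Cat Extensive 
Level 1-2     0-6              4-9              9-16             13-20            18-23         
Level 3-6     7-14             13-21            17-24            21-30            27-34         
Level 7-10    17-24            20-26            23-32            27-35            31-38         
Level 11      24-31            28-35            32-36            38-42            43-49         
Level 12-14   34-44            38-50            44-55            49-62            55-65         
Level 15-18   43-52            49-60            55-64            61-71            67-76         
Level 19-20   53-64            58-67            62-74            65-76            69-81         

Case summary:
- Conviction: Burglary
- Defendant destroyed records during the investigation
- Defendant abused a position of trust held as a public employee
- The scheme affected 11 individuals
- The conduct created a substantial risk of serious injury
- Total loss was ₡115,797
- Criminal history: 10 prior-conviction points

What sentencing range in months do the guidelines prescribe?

65-76 months

Base offense level for burglary: 13.
R1 applies: 13 + 2 = 15.
R2 applies: 15 + 3 = 18.
R3 applies: 18 + 2 = 20.
R4 applies: 20 + 2 = 22.
R7 applies (level before this adjustment is 22 ≥ 11, so +4): 22 + 4 = 26.
Level 26 exceeds the maximum of 20; capped at 20.
Final offense level: 20.
Criminal history: 10 prior points → Category Serious (7-13).
Level 20 falls in the 19-20 band.
Grid: Level 19-20 × Category Serious = 65-76 months.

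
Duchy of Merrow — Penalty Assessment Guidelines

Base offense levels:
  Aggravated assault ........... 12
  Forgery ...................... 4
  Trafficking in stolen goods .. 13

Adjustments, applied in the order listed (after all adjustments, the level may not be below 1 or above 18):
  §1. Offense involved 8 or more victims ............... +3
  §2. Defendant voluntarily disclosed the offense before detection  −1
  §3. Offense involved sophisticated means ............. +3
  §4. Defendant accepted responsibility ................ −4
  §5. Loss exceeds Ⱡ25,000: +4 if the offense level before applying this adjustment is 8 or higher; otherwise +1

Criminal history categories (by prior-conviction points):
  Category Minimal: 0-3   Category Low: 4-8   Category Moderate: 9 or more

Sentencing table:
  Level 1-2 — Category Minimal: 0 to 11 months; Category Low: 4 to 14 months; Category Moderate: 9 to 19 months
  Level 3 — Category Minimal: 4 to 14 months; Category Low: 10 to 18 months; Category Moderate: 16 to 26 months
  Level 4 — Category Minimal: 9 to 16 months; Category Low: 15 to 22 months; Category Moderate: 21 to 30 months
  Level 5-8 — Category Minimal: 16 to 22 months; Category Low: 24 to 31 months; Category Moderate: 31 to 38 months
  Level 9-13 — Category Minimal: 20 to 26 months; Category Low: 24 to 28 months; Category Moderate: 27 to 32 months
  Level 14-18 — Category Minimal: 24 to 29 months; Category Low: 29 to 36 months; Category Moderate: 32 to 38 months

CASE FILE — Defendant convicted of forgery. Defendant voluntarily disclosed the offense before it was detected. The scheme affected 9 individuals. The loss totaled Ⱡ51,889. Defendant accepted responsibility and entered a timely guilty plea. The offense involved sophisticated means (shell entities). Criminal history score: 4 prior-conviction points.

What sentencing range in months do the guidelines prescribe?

24-31 months

Base offense level for forgery: 4.
§1 applies: 4 + 3 = 7.
§2 applies: 7 − 1 = 6.
§3 applies: 6 + 3 = 9.
§4 applies: 9 − 4 = 5.
§5 applies (level before this adjustment is 5 < 8, so +1): 5 + 1 = 6.
Final offense level: 6.
Criminal history: 4 prior points → Category Low (4-8).
Level 6 falls in the 5-8 band.
Grid: Level 5-8 × Category Low = 24-31 months.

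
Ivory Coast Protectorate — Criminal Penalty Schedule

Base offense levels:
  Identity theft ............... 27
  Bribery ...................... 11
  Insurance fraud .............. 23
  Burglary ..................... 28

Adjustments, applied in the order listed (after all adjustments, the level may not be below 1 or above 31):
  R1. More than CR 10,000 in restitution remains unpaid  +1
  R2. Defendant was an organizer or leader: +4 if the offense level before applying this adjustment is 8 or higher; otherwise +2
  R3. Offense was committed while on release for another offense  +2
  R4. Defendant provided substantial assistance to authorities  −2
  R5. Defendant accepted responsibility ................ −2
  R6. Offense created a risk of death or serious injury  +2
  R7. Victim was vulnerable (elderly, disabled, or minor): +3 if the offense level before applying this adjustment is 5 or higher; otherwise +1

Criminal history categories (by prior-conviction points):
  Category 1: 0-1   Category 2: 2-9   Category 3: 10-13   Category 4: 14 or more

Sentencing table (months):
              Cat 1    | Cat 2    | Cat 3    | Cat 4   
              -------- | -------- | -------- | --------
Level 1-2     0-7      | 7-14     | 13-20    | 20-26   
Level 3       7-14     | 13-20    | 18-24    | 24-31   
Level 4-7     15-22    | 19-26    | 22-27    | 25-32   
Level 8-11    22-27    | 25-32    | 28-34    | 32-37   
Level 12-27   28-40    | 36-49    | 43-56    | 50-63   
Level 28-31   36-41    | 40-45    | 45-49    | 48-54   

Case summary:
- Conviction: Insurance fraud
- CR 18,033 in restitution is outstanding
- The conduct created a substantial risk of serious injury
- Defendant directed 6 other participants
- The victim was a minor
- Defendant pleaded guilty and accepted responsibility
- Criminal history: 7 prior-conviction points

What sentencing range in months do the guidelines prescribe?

40-45 months

Base offense level for insurance fraud: 23.
R1 applies: 23 + 1 = 24.
R2 applies (level before this adjustment is 24 ≥ 8, so +4): 24 + 4 = 28.
R4 does not apply.
R5 applies: 28 − 2 = 26.
R6 applies: 26 + 2 = 28.
R7 applies (level before this adjustment is 28 ≥ 5, so +3): 28 + 3 = 31.
Final offense level: 31.
Criminal history: 7 prior points → Category 2 (2-9).
Level 31 falls in the 28-31 band.
Grid: Level 28-31 × Category 2 = 40-45 months.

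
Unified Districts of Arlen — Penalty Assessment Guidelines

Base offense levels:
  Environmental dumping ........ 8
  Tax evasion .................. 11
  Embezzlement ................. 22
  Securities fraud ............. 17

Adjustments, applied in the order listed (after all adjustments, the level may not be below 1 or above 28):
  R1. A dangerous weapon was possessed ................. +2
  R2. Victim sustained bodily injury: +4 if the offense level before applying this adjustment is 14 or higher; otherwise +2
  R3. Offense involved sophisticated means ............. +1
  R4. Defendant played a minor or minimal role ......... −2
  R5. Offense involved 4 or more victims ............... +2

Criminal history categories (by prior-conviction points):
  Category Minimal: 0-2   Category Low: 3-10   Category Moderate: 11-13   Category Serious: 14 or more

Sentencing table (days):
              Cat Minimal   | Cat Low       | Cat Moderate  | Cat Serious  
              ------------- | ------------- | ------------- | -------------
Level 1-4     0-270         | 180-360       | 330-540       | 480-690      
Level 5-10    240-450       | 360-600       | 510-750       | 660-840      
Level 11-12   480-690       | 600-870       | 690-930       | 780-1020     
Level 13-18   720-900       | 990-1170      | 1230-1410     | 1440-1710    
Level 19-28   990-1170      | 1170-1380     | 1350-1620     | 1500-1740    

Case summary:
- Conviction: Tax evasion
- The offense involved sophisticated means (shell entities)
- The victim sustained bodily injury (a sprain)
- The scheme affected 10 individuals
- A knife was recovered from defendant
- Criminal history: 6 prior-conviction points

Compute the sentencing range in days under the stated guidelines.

990-1170 days

Base offense level for tax evasion: 11.
R1 applies: 11 + 2 = 13.
R2 applies (level before this adjustment is 13 < 14, so +2): 13 + 2 = 15.
R3 applies: 15 + 1 = 16.
R4 does not apply.
R5 applies: 16 + 2 = 18.
Final offense level: 18.
Criminal history: 6 prior points → Category Low (3-10).
Level 18 falls in the 13-18 band.
Grid: Level 13-18 × Category Low = 990-1170 days.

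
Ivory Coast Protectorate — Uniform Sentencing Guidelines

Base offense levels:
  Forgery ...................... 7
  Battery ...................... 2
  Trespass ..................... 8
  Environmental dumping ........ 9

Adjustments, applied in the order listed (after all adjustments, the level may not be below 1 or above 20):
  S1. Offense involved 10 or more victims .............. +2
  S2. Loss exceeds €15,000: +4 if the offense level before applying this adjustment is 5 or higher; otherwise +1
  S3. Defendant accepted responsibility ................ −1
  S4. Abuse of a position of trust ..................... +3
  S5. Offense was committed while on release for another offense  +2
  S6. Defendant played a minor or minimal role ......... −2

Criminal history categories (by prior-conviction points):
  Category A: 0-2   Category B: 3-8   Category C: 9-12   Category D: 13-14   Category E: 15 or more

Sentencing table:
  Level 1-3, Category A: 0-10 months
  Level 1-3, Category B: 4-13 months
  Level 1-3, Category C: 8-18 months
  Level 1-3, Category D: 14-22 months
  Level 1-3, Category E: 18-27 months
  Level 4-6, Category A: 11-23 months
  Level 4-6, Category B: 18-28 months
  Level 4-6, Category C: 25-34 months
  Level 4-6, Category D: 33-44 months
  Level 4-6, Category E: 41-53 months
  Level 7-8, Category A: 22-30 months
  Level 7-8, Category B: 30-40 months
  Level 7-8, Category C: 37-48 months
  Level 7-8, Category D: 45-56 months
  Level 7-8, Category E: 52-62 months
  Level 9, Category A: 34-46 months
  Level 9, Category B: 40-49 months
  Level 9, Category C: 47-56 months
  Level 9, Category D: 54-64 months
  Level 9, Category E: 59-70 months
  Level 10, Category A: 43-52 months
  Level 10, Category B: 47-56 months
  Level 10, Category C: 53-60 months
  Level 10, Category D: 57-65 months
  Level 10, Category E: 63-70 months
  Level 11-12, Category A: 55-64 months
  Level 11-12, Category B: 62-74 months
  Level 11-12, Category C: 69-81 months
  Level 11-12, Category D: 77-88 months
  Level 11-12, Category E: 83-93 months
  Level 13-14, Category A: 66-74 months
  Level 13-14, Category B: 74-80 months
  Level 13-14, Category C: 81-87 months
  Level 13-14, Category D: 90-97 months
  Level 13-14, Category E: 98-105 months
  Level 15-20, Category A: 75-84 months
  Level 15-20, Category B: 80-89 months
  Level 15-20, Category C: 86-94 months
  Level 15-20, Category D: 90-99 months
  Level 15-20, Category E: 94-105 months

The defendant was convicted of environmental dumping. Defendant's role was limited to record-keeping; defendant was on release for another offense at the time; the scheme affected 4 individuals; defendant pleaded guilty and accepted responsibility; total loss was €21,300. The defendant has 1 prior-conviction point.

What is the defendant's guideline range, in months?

55-64 months

Base offense level for environmental dumping: 9.
S1 does not apply.
S2 applies (level before this adjustment is 9 ≥ 5, so +4): 9 + 4 = 13.
S3 applies: 13 − 1 = 12.
S4 does not apply.
S5 applies: 12 + 2 = 14.
S6 applies: 14 − 2 = 12.
Final offense level: 12.
Criminal history: 1 prior point → Category A (0-2).
Level 12 falls in the 11-12 band.
Grid: Level 11-12 × Category A = 55-64 months.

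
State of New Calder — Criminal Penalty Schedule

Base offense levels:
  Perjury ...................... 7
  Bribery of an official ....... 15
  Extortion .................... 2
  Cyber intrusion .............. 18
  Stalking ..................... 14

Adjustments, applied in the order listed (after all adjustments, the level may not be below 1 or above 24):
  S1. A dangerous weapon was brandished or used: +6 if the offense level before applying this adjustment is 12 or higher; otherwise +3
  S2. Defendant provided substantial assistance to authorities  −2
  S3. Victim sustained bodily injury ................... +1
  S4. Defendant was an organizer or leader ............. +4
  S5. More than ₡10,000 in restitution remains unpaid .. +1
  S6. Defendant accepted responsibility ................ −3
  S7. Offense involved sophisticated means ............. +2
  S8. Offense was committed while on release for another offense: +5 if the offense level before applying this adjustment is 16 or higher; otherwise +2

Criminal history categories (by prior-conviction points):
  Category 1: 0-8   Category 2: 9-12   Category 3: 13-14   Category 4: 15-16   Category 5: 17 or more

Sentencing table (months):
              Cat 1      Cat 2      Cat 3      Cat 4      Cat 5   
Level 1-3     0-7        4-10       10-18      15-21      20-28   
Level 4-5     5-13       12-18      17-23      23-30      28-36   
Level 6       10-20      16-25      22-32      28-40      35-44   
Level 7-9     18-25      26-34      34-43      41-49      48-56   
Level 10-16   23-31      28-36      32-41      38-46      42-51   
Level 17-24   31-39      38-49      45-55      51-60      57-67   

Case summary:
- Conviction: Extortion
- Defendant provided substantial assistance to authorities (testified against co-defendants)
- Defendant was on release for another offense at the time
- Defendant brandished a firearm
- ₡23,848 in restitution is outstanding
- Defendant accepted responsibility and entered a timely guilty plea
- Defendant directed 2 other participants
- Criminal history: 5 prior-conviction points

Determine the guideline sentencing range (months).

18-25 months

Base offense level for extortion: 2.
S1 applies (level before this adjustment is 2 < 12, so +3): 2 + 3 = 5.
S2 applies: 5 − 2 = 3.
S3 does not apply.
S4 applies: 3 + 4 = 7.
S5 applies: 7 + 1 = 8.
S6 applies: 8 − 3 = 5.
S7 does not apply.
S8 applies (level before this adjustment is 5 < 16, so +2): 5 + 2 = 7.
Final offense level: 7.
Criminal history: 5 prior points → Category 1 (0-8).
Level 7 falls in the 7-9 band.
Grid: Level 7-9 × Category 1 = 18-25 months.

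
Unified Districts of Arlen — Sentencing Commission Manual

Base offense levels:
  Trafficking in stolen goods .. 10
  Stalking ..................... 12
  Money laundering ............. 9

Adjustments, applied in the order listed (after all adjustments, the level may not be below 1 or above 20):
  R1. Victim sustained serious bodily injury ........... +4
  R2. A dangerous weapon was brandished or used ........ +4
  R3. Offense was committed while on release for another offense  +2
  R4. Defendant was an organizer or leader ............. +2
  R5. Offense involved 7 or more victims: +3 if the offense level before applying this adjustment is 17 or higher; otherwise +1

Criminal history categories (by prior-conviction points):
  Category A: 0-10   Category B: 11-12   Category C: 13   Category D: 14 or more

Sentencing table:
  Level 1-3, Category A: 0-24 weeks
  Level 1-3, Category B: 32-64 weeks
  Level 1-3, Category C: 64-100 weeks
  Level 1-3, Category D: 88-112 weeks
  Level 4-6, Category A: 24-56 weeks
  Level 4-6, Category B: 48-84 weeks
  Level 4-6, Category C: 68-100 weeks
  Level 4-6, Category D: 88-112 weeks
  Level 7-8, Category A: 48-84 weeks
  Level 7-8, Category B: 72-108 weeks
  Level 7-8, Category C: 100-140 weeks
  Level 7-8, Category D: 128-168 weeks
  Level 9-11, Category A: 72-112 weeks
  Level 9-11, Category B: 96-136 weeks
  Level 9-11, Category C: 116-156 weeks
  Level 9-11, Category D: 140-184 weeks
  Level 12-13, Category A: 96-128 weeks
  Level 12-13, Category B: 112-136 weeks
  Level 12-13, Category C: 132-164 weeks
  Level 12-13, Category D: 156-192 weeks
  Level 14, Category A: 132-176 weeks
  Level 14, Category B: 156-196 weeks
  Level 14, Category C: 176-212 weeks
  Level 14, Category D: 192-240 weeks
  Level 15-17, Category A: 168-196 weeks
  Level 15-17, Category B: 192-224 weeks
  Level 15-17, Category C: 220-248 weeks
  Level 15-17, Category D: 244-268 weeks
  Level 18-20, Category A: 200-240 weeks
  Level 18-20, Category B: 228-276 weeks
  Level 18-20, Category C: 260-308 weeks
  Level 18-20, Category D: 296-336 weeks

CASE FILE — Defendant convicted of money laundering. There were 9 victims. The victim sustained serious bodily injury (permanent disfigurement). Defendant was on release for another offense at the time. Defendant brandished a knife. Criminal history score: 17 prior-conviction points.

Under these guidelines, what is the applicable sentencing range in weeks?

296-336 weeks

Base offense level for money laundering: 9.
R1 applies: 9 + 4 = 13.
R2 applies: 13 + 4 = 17.
R3 applies: 17 + 2 = 19.
R4 does not apply.
R5 applies (level before this adjustment is 19 ≥ 17, so +3): 19 + 3 = 22.
Level 22 exceeds the maximum of 20; capped at 20.
Final offense level: 20.
Criminal history: 17 prior points → Category D (14+).
Level 20 falls in the 18-20 band.
Grid: Level 18-20 × Category D = 296-336 weeks.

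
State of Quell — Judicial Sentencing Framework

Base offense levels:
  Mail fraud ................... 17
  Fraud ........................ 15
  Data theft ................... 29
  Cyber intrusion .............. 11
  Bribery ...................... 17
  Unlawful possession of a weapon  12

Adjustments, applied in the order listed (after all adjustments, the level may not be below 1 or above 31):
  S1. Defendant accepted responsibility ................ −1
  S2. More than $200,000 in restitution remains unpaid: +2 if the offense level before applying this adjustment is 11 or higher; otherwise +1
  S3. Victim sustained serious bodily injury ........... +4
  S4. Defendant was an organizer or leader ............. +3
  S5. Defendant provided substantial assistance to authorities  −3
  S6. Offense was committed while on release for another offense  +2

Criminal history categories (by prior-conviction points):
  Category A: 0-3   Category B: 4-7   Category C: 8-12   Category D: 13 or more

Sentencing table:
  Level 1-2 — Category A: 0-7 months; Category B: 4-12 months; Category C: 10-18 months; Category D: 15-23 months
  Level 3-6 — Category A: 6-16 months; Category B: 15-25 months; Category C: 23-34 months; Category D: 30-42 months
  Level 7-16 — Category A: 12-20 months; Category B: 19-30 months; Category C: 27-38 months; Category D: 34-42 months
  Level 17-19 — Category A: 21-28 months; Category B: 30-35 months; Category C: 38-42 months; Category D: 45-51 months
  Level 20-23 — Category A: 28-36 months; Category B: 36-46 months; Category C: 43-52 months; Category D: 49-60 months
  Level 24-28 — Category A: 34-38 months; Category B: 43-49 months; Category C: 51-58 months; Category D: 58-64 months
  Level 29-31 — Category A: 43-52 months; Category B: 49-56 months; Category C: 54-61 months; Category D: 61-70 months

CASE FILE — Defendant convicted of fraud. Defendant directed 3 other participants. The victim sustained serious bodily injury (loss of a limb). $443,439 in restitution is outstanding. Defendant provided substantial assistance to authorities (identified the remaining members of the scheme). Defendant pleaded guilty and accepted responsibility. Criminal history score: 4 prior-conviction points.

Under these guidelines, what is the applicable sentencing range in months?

Base offense level for fraud: 15.
S1 applies: 15 − 1 = 14.
S2 applies (level before this adjustment is 14 ≥ 11, so +2): 14 + 2 = 16.
S3 applies: 16 + 4 = 20.
S4 applies: 20 + 3 = 23.
S5 applies: 23 − 3 = 20.
S6 does not apply.
Final offense level: 20.
Criminal history: 4 prior points → Category B (4-7).
Level 20 falls in the 20-23 band.
Grid: Level 20-23 × Category B = 36-46 months.

36-46 months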